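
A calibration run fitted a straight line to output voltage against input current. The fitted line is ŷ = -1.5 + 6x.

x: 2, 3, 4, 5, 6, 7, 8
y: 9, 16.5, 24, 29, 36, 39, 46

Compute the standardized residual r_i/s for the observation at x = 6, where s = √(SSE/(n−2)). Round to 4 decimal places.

x=2: ŷ = -1.5 + 6·2 = 10.5; r = 9 − 10.5 = -1.5
x=3: ŷ = -1.5 + 6·3 = 16.5; r = 16.5 − 16.5 = 0
x=4: ŷ = -1.5 + 6·4 = 22.5; r = 24 − 22.5 = 1.5
x=5: ŷ = -1.5 + 6·5 = 28.5; r = 29 − 28.5 = 0.5
x=6: ŷ = -1.5 + 6·6 = 34.5; r = 36 − 34.5 = 1.5
x=7: ŷ = -1.5 + 6·7 = 40.5; r = 39 − 40.5 = -1.5
x=8: ŷ = -1.5 + 6·8 = 46.5; r = 46 − 46.5 = -0.5
SSE = 2.25 + 0 + 2.25 + 0.25 + 2.25 + 2.25 + 0.25 = 9.5
s = √(9.5/5) = 1.3784
r/s = 1.5 / 1.3784 = 1.0882

1.0882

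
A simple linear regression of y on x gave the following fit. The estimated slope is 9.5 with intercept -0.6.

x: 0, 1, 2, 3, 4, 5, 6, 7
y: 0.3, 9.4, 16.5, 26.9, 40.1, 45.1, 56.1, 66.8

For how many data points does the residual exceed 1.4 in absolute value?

3

x=0: ŷ = -0.6 + 9.5·0 = -0.6; e = 0.3 − (-0.6) = 0.9
x=1: ŷ = -0.6 + 9.5·1 = 8.9; e = 9.4 − 8.9 = 0.5
x=2: ŷ = -0.6 + 9.5·2 = 18.4; e = 16.5 − 18.4 = -1.9
x=3: ŷ = -0.6 + 9.5·3 = 27.9; e = 26.9 − 27.9 = -1
x=4: ŷ = -0.6 + 9.5·4 = 37.4; e = 40.1 − 37.4 = 2.7
x=5: ŷ = -0.6 + 9.5·5 = 46.9; e = 45.1 − 46.9 = -1.8
x=6: ŷ = -0.6 + 9.5·6 = 56.4; e = 56.1 − 56.4 = -0.3
x=7: ŷ = -0.6 + 9.5·7 = 65.9; e = 66.8 − 65.9 = 0.9
|e| > 1.4: x=2 (|e|=1.9), x=4 (|e|=2.7), x=5 (|e|=1.8) → 3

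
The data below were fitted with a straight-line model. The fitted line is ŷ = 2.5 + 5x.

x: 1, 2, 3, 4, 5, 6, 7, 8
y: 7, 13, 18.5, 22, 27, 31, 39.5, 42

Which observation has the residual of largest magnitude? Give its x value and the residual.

x = 7, r = 2

x=1: ŷ = 2.5 + 5·1 = 7.5; r = 7 − 7.5 = -0.5
x=2: ŷ = 2.5 + 5·2 = 12.5; r = 13 − 12.5 = 0.5
x=3: ŷ = 2.5 + 5·3 = 17.5; r = 18.5 − 17.5 = 1
x=4: ŷ = 2.5 + 5·4 = 22.5; r = 22 − 22.5 = -0.5
x=5: ŷ = 2.5 + 5·5 = 27.5; r = 27 − 27.5 = -0.5
x=6: ŷ = 2.5 + 5·6 = 32.5; r = 31 − 32.5 = -1.5
x=7: ŷ = 2.5 + 5·7 = 37.5; r = 39.5 − 37.5 = 2
x=8: ŷ = 2.5 + 5·8 = 42.5; r = 42 − 42.5 = -0.5
Largest |r| is 2 at x = 7, residual 2.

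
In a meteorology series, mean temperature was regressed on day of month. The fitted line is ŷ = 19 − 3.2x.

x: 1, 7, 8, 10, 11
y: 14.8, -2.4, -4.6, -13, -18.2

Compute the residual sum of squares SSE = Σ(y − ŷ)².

SSE = 10

x=1: ŷ = 19 − 3.2·1 = 15.8; e = 14.8 − 15.8 = -1
x=7: ŷ = 19 − 3.2·7 = -3.4; e = -2.4 − (-3.4) = 1
x=8: ŷ = 19 − 3.2·8 = -6.6; e = -4.6 − (-6.6) = 2
x=10: ŷ = 19 − 3.2·10 = -13; e = -13 − (-13) = 0
x=11: ŷ = 19 − 3.2·11 = -16.2; e = -18.2 − (-16.2) = -2
SSE = 1 + 1 + 4 + 0 + 4 = 10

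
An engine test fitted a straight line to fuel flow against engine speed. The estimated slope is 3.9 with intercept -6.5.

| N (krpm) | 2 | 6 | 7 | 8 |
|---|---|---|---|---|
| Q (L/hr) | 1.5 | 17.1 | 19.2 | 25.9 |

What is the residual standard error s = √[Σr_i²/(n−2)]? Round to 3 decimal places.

N=2: Q̂ = -6.5 + 3.9·2 = 1.3; r = 1.5 − 1.3 = 0.2
N=6: Q̂ = -6.5 + 3.9·6 = 16.9; r = 17.1 − 16.9 = 0.2
N=7: Q̂ = -6.5 + 3.9·7 = 20.8; r = 19.2 − 20.8 = -1.6
N=8: Q̂ = -6.5 + 3.9·8 = 24.7; r = 25.9 − 24.7 = 1.2
SSE = 0.04 + 0.04 + 2.56 + 1.44 = 4.08
s = √(4.08/2) = √2.04 ≈ 1.428

s = 1.428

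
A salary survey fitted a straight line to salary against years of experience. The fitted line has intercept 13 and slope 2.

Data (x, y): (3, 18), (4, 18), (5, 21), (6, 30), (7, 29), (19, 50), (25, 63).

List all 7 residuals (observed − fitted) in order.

-1, -3, -2, 5, 2, -1, 0

x=3: ŷ = 13 + 2·3 = 19; e = 18 − 19 = -1
x=4: ŷ = 13 + 2·4 = 21; e = 18 − 21 = -3
x=5: ŷ = 13 + 2·5 = 23; e = 21 − 23 = -2
x=6: ŷ = 13 + 2·6 = 25; e = 30 − 25 = 5
x=7: ŷ = 13 + 2·7 = 27; e = 29 − 27 = 2
x=19: ŷ = 13 + 2·19 = 51; e = 50 − 51 = -1
x=25: ŷ = 13 + 2·25 = 63; e = 63 − 63 = 0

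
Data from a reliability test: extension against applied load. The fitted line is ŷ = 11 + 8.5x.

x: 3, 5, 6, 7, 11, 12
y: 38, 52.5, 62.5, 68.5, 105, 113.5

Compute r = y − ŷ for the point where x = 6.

r = 0.5

ŷ = 11 + 8.5·6 = 62
r = 62.5 − 62 = 0.5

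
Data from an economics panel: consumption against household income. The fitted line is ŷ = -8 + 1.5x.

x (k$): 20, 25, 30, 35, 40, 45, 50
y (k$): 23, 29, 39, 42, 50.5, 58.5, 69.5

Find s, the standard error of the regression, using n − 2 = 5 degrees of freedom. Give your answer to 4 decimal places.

x=20: ŷ = -8 + 1.5·20 = 22; r = 23 − 22 = 1
x=25: ŷ = -8 + 1.5·25 = 29.5; r = 29 − 29.5 = -0.5
x=30: ŷ = -8 + 1.5·30 = 37; r = 39 − 37 = 2
x=35: ŷ = -8 + 1.5·35 = 44.5; r = 42 − 44.5 = -2.5
x=40: ŷ = -8 + 1.5·40 = 52; r = 50.5 − 52 = -1.5
x=45: ŷ = -8 + 1.5·45 = 59.5; r = 58.5 − 59.5 = -1
x=50: ŷ = -8 + 1.5·50 = 67; r = 69.5 − 67 = 2.5
SSE = 1 + 0.25 + 4 + 6.25 + 2.25 + 1 + 6.25 = 21
s = √(21/5) = √4.2 ≈ 2.0494

s = 2.0494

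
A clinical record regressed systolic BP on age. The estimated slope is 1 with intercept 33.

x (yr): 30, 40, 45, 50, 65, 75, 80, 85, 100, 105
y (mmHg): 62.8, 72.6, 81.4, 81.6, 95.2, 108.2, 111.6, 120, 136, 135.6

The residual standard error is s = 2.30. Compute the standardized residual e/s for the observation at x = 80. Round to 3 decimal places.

ŷ = 33 + 80 = 113
e = 111.6 − 113 = -1.4
e/s = -1.4 / 2.30 = -0.609

-0.609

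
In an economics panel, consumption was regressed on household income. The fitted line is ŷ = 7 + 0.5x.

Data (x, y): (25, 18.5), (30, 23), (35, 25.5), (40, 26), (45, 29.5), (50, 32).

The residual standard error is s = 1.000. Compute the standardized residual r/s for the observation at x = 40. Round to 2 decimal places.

ŷ = 7 + 0.5·40 = 27
r = 26 − 27 = -1
r/s = -1 / 1.000 = -1.00

-1.00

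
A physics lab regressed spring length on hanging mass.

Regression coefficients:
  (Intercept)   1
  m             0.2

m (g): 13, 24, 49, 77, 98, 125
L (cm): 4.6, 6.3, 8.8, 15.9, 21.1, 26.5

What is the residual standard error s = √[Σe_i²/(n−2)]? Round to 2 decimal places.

s = 1.22

m=13: L̂ = 1 + 0.2·13 = 3.6; e = 4.6 − 3.6 = 1
m=24: L̂ = 1 + 0.2·24 = 5.8; e = 6.3 − 5.8 = 0.5
m=49: L̂ = 1 + 0.2·49 = 10.8; e = 8.8 − 10.8 = -2
m=77: L̂ = 1 + 0.2·77 = 16.4; e = 15.9 − 16.4 = -0.5
m=98: L̂ = 1 + 0.2·98 = 20.6; e = 21.1 − 20.6 = 0.5
m=125: L̂ = 1 + 0.2·125 = 26; e = 26.5 − 26 = 0.5
SSE = 1 + 0.25 + 4 + 0.25 + 0.25 + 0.25 = 6
s = √(6/4) = √1.5 ≈ 1.22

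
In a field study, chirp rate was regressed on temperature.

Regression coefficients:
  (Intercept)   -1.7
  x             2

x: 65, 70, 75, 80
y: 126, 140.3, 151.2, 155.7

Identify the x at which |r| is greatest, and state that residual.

x = 75, r = 2.9

x=65: ŷ = -1.7 + 2·65 = 128.3; r = 126 − 128.3 = -2.3
x=70: ŷ = -1.7 + 2·70 = 138.3; r = 140.3 − 138.3 = 2
x=75: ŷ = -1.7 + 2·75 = 148.3; r = 151.2 − 148.3 = 2.9
x=80: ŷ = -1.7 + 2·80 = 158.3; r = 155.7 − 158.3 = -2.6
Largest |r| is 2.9 at x = 75, residual 2.9.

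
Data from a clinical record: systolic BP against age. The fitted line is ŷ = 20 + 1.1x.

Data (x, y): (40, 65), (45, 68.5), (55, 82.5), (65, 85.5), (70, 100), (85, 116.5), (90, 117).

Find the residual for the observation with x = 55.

r = 2

ŷ = 20 + 1.1·55 = 80.5
r = 82.5 − 80.5 = 2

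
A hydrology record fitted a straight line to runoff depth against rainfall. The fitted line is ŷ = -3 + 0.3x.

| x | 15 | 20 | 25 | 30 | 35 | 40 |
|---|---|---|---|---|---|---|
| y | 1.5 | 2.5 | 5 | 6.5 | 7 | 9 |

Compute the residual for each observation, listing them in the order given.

x=15: ŷ = -3 + 0.3·15 = 1.5; e = 1.5 − 1.5 = 0
x=20: ŷ = -3 + 0.3·20 = 3; e = 2.5 − 3 = -0.5
x=25: ŷ = -3 + 0.3·25 = 4.5; e = 5 − 4.5 = 0.5
x=30: ŷ = -3 + 0.3·30 = 6; e = 6.5 − 6 = 0.5
x=35: ŷ = -3 + 0.3·35 = 7.5; e = 7 − 7.5 = -0.5
x=40: ŷ = -3 + 0.3·40 = 9; e = 9 − 9 = 0

0, -0.5, 0.5, 0.5, -0.5, 0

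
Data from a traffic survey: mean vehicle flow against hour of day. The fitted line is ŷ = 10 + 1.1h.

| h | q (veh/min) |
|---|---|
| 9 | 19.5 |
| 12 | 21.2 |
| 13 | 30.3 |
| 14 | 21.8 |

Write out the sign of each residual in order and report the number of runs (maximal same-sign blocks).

3 runs

h=9: ŷ = 10 + 1.1·9 = 19.9; r = 19.5 − 19.9 = -0.4
h=12: ŷ = 10 + 1.1·12 = 23.2; r = 21.2 − 23.2 = -2
h=13: ŷ = 10 + 1.1·13 = 24.3; r = 30.3 − 24.3 = 6
h=14: ŷ = 10 + 1.1·14 = 25.4; r = 21.8 − 25.4 = -3.6
Signs: − − + −
Runs: −×2, +×1, −×1 → 3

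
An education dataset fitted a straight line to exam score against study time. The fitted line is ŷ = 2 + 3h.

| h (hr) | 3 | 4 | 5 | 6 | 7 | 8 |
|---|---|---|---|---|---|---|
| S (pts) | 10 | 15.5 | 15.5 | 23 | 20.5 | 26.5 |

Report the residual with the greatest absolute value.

r = 3

h=3: ŷ = 2 + 3·3 = 11; r = 10 − 11 = -1
h=4: ŷ = 2 + 3·4 = 14; r = 15.5 − 14 = 1.5
h=5: ŷ = 2 + 3·5 = 17; r = 15.5 − 17 = -1.5
h=6: ŷ = 2 + 3·6 = 20; r = 23 − 20 = 3
h=7: ŷ = 2 + 3·7 = 23; r = 20.5 − 23 = -2.5
h=8: ŷ = 2 + 3·8 = 26; r = 26.5 − 26 = 0.5
Largest |r| is 3 at h = 6, residual 3.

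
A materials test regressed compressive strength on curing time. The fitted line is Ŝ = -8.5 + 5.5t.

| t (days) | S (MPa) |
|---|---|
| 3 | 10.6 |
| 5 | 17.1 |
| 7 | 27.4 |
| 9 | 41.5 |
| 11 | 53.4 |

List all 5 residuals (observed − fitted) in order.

t=3: Ŝ = -8.5 + 5.5·3 = 8; r = 10.6 − 8 = 2.6
t=5: Ŝ = -8.5 + 5.5·5 = 19; r = 17.1 − 19 = -1.9
t=7: Ŝ = -8.5 + 5.5·7 = 30; r = 27.4 − 30 = -2.6
t=9: Ŝ = -8.5 + 5.5·9 = 41; r = 41.5 − 41 = 0.5
t=11: Ŝ = -8.5 + 5.5·11 = 52; r = 53.4 − 52 = 1.4

2.6, -1.9, -2.6, 0.5, 1.4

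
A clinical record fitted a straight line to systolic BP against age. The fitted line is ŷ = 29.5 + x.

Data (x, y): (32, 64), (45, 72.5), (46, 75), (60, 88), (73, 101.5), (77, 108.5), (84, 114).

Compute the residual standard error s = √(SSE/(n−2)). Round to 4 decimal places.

s = 1.8974

x=32: ŷ = 29.5 + 32 = 61.5; r = 64 − 61.5 = 2.5
x=45: ŷ = 29.5 + 45 = 74.5; r = 72.5 − 74.5 = -2
x=46: ŷ = 29.5 + 46 = 75.5; r = 75 − 75.5 = -0.5
x=60: ŷ = 29.5 + 60 = 89.5; r = 88 − 89.5 = -1.5
x=73: ŷ = 29.5 + 73 = 102.5; r = 101.5 − 102.5 = -1
x=77: ŷ = 29.5 + 77 = 106.5; r = 108.5 − 106.5 = 2
x=84: ŷ = 29.5 + 84 = 113.5; r = 114 − 113.5 = 0.5
SSE = 6.25 + 4 + 0.25 + 2.25 + 1 + 4 + 0.25 = 18
s = √(18/5) = √3.6 ≈ 1.8974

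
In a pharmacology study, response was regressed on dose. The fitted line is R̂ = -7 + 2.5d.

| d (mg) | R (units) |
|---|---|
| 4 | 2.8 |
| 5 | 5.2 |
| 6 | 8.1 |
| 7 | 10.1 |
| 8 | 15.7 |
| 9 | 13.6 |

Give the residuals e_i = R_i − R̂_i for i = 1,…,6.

-0.2, -0.3, 0.1, -0.4, 2.7, -1.9

d=4: R̂ = -7 + 2.5·4 = 3; e = 2.8 − 3 = -0.2
d=5: R̂ = -7 + 2.5·5 = 5.5; e = 5.2 − 5.5 = -0.3
d=6: R̂ = -7 + 2.5·6 = 8; e = 8.1 − 8 = 0.1
d=7: R̂ = -7 + 2.5·7 = 10.5; e = 10.1 − 10.5 = -0.4
d=8: R̂ = -7 + 2.5·8 = 13; e = 15.7 − 13 = 2.7
d=9: R̂ = -7 + 2.5·9 = 15.5; e = 13.6 − 15.5 = -1.9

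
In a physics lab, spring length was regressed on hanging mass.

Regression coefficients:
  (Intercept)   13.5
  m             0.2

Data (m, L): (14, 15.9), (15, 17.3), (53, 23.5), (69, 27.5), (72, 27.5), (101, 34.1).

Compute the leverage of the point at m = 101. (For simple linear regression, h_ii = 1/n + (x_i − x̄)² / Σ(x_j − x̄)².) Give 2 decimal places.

h = 0.54

m̄ = (14 + 15 + 53 + 69 + 72 + 101)/6 = 54
Σ(m − m̄)² = 1600 + 1521 + 1 + 225 + 324 + 2209 = 5880
h = 1/6 + (47)²/5880 = 0.166667 + 0.37568 = 0.54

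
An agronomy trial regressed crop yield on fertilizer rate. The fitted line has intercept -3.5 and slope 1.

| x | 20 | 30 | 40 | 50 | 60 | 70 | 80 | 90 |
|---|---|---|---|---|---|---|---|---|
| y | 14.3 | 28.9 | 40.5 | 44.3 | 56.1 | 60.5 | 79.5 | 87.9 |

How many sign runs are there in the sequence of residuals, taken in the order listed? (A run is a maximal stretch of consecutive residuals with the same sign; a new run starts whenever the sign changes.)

x=20: ŷ = -3.5 + 20 = 16.5; e = 14.3 − 16.5 = -2.2
x=30: ŷ = -3.5 + 30 = 26.5; e = 28.9 − 26.5 = 2.4
x=40: ŷ = -3.5 + 40 = 36.5; e = 40.5 − 36.5 = 4
x=50: ŷ = -3.5 + 50 = 46.5; e = 44.3 − 46.5 = -2.2
x=60: ŷ = -3.5 + 60 = 56.5; e = 56.1 − 56.5 = -0.4
x=70: ŷ = -3.5 + 70 = 66.5; e = 60.5 − 66.5 = -6
x=80: ŷ = -3.5 + 80 = 76.5; e = 79.5 − 76.5 = 3
x=90: ŷ = -3.5 + 90 = 86.5; e = 87.9 − 86.5 = 1.4
Signs: − + + − − − + +
Runs: −×1, +×2, −×3, +×2 → 4

4 runs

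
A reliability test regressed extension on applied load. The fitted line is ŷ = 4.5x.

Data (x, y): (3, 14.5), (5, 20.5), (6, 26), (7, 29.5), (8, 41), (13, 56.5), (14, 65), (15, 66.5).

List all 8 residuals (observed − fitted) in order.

1, -2, -1, -2, 5, -2, 2, -1

x=3: ŷ = 4.5·3 = 13.5; e = 14.5 − 13.5 = 1
x=5: ŷ = 4.5·5 = 22.5; e = 20.5 − 22.5 = -2
x=6: ŷ = 4.5·6 = 27; e = 26 − 27 = -1
x=7: ŷ = 4.5·7 = 31.5; e = 29.5 − 31.5 = -2
x=8: ŷ = 4.5·8 = 36; e = 41 − 36 = 5
x=13: ŷ = 4.5·13 = 58.5; e = 56.5 − 58.5 = -2
x=14: ŷ = 4.5·14 = 63; e = 65 − 63 = 2
x=15: ŷ = 4.5·15 = 67.5; e = 66.5 − 67.5 = -1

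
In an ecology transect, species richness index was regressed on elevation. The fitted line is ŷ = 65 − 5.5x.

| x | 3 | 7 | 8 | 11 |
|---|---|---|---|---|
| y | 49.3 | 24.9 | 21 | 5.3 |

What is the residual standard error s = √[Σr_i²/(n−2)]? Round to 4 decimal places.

x=3: ŷ = 65 − 5.5·3 = 48.5; r = 49.3 − 48.5 = 0.8
x=7: ŷ = 65 − 5.5·7 = 26.5; r = 24.9 − 26.5 = -1.6
x=8: ŷ = 65 − 5.5·8 = 21; r = 21 − 21 = 0
x=11: ŷ = 65 − 5.5·11 = 4.5; r = 5.3 − 4.5 = 0.8
SSE = 0.64 + 2.56 + 0 + 0.64 = 3.84
s = √(3.84/2) = √1.92 ≈ 1.3856

s = 1.3856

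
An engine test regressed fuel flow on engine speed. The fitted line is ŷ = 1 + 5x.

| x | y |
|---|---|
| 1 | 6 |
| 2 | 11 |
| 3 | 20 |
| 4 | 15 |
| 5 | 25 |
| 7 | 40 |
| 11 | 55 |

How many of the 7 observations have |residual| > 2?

3

x=1: ŷ = 1 + 5·1 = 6; e = 6 − 6 = 0
x=2: ŷ = 1 + 5·2 = 11; e = 11 − 11 = 0
x=3: ŷ = 1 + 5·3 = 16; e = 20 − 16 = 4
x=4: ŷ = 1 + 5·4 = 21; e = 15 − 21 = -6
x=5: ŷ = 1 + 5·5 = 26; e = 25 − 26 = -1
x=7: ŷ = 1 + 5·7 = 36; e = 40 − 36 = 4
x=11: ŷ = 1 + 5·11 = 56; e = 55 − 56 = -1
|e| > 2: x=3 (|e|=4), x=4 (|e|=6), x=7 (|e|=4) → 3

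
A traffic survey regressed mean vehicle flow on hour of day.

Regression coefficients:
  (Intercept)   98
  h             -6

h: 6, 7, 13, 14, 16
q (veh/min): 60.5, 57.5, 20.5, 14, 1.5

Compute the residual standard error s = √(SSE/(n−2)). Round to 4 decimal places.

h=6: q̂ = 98 − 6·6 = 62; r = 60.5 − 62 = -1.5
h=7: q̂ = 98 − 6·7 = 56; r = 57.5 − 56 = 1.5
h=13: q̂ = 98 − 6·13 = 20; r = 20.5 − 20 = 0.5
h=14: q̂ = 98 − 6·14 = 14; r = 14 − 14 = 0
h=16: q̂ = 98 − 6·16 = 2; r = 1.5 − 2 = -0.5
SSE = 2.25 + 2.25 + 0.25 + 0 + 0.25 = 5
s = √(5/3) = √1.66667 ≈ 1.2910

s = 1.2910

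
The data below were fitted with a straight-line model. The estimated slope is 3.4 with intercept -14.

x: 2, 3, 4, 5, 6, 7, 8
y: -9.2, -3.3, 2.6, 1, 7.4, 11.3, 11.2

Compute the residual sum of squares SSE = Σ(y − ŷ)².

x=2: ŷ = -14 + 3.4·2 = -7.2; e = -9.2 − (-7.2) = -2
x=3: ŷ = -14 + 3.4·3 = -3.8; e = -3.3 − (-3.8) = 0.5
x=4: ŷ = -14 + 3.4·4 = -0.4; e = 2.6 − (-0.4) = 3
x=5: ŷ = -14 + 3.4·5 = 3; e = 1 − 3 = -2
x=6: ŷ = -14 + 3.4·6 = 6.4; e = 7.4 − 6.4 = 1
x=7: ŷ = -14 + 3.4·7 = 9.8; e = 11.3 − 9.8 = 1.5
x=8: ŷ = -14 + 3.4·8 = 13.2; e = 11.2 − 13.2 = -2
SSE = 4 + 0.25 + 9 + 4 + 1 + 2.25 + 4 = 24.5

SSE = 24.5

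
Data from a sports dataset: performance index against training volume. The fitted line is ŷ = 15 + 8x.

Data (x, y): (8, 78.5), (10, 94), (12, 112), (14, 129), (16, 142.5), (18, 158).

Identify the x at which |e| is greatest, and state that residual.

x=8: ŷ = 15 + 8·8 = 79; e = 78.5 − 79 = -0.5
x=10: ŷ = 15 + 8·10 = 95; e = 94 − 95 = -1
x=12: ŷ = 15 + 8·12 = 111; e = 112 − 111 = 1
x=14: ŷ = 15 + 8·14 = 127; e = 129 − 127 = 2
x=16: ŷ = 15 + 8·16 = 143; e = 142.5 − 143 = -0.5
x=18: ŷ = 15 + 8·18 = 159; e = 158 − 159 = -1
Largest |e| is 2 at x = 14, residual 2.

x = 14, e = 2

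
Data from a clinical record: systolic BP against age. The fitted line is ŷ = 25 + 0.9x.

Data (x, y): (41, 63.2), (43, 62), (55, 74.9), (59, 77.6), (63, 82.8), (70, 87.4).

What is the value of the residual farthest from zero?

r = -1.7

x=41: ŷ = 25 + 0.9·41 = 61.9; r = 63.2 − 61.9 = 1.3
x=43: ŷ = 25 + 0.9·43 = 63.7; r = 62 − 63.7 = -1.7
x=55: ŷ = 25 + 0.9·55 = 74.5; r = 74.9 − 74.5 = 0.4
x=59: ŷ = 25 + 0.9·59 = 78.1; r = 77.6 − 78.1 = -0.5
x=63: ŷ = 25 + 0.9·63 = 81.7; r = 82.8 − 81.7 = 1.1
x=70: ŷ = 25 + 0.9·70 = 88; r = 87.4 − 88 = -0.6
Largest |r| is 1.7 at x = 43, residual -1.7.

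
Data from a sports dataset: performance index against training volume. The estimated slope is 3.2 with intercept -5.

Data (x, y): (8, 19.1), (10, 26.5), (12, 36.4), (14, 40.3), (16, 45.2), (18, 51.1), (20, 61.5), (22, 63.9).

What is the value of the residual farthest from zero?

x=8: ŷ = -5 + 3.2·8 = 20.6; r = 19.1 − 20.6 = -1.5
x=10: ŷ = -5 + 3.2·10 = 27; r = 26.5 − 27 = -0.5
x=12: ŷ = -5 + 3.2·12 = 33.4; r = 36.4 − 33.4 = 3
x=14: ŷ = -5 + 3.2·14 = 39.8; r = 40.3 − 39.8 = 0.5
x=16: ŷ = -5 + 3.2·16 = 46.2; r = 45.2 − 46.2 = -1
x=18: ŷ = -5 + 3.2·18 = 52.6; r = 51.1 − 52.6 = -1.5
x=20: ŷ = -5 + 3.2·20 = 59; r = 61.5 − 59 = 2.5
x=22: ŷ = -5 + 3.2·22 = 65.4; r = 63.9 − 65.4 = -1.5
Largest |r| is 3 at x = 12, residual 3.

r = 3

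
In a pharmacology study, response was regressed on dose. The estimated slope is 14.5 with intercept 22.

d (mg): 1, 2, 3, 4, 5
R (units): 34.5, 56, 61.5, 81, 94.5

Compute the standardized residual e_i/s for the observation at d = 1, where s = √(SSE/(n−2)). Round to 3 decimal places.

d=1: R̂ = 22 + 14.5·1 = 36.5; e = 34.5 − 36.5 = -2
d=2: R̂ = 22 + 14.5·2 = 51; e = 56 − 51 = 5
d=3: R̂ = 22 + 14.5·3 = 65.5; e = 61.5 − 65.5 = -4
d=4: R̂ = 22 + 14.5·4 = 80; e = 81 − 80 = 1
d=5: R̂ = 22 + 14.5·5 = 94.5; e = 94.5 − 94.5 = 0
SSE = 4 + 25 + 16 + 1 + 0 = 46
s = √(46/3) = 3.91578
e/s = -2 / 3.91578 = -0.511

-0.511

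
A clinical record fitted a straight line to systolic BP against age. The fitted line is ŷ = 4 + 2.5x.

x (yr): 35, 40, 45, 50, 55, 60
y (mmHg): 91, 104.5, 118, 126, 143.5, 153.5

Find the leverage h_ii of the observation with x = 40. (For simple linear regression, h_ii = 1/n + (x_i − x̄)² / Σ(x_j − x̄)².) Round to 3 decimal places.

x̄ = (35 + 40 + 45 + 50 + 55 + 60)/6 = 47.5
Σ(x − x̄)² = 156.25 + 56.25 + 6.25 + 6.25 + 56.25 + 156.25 = 437.5
h = 1/6 + (-7.5)²/437.5 = 0.166667 + 0.128571 = 0.295

h = 0.295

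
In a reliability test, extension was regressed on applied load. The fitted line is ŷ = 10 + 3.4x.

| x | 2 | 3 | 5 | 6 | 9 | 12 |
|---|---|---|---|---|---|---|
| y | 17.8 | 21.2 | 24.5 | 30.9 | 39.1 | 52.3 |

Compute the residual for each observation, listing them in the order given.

x=2: ŷ = 10 + 3.4·2 = 16.8; r = 17.8 − 16.8 = 1
x=3: ŷ = 10 + 3.4·3 = 20.2; r = 21.2 − 20.2 = 1
x=5: ŷ = 10 + 3.4·5 = 27; r = 24.5 − 27 = -2.5
x=6: ŷ = 10 + 3.4·6 = 30.4; r = 30.9 − 30.4 = 0.5
x=9: ŷ = 10 + 3.4·9 = 40.6; r = 39.1 − 40.6 = -1.5
x=12: ŷ = 10 + 3.4·12 = 50.8; r = 52.3 − 50.8 = 1.5

1, 1, -2.5, 0.5, -1.5, 1.5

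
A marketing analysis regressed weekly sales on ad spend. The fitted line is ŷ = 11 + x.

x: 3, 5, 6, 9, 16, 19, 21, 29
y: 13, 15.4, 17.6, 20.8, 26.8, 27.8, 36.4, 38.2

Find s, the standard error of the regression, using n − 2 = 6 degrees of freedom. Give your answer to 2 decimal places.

x=3: ŷ = 11 + 3 = 14; e = 13 − 14 = -1
x=5: ŷ = 11 + 5 = 16; e = 15.4 − 16 = -0.6
x=6: ŷ = 11 + 6 = 17; e = 17.6 − 17 = 0.6
x=9: ŷ = 11 + 9 = 20; e = 20.8 − 20 = 0.8
x=16: ŷ = 11 + 16 = 27; e = 26.8 − 27 = -0.2
x=19: ŷ = 11 + 19 = 30; e = 27.8 − 30 = -2.2
x=21: ŷ = 11 + 21 = 32; e = 36.4 − 32 = 4.4
x=29: ŷ = 11 + 29 = 40; e = 38.2 − 40 = -1.8
SSE = 1 + 0.36 + 0.36 + 0.64 + 0.04 + 4.84 + 19.36 + 3.24 = 29.84
s = √(29.84/6) = √4.97333 ≈ 2.23

s = 2.23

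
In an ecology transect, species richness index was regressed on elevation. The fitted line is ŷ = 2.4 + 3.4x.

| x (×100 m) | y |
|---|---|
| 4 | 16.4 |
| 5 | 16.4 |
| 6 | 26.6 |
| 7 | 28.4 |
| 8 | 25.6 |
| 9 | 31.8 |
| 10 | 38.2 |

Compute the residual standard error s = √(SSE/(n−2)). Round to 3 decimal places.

s = 3.134

x=4: ŷ = 2.4 + 3.4·4 = 16; e = 16.4 − 16 = 0.4
x=5: ŷ = 2.4 + 3.4·5 = 19.4; e = 16.4 − 19.4 = -3
x=6: ŷ = 2.4 + 3.4·6 = 22.8; e = 26.6 − 22.8 = 3.8
x=7: ŷ = 2.4 + 3.4·7 = 26.2; e = 28.4 − 26.2 = 2.2
x=8: ŷ = 2.4 + 3.4·8 = 29.6; e = 25.6 − 29.6 = -4
x=9: ŷ = 2.4 + 3.4·9 = 33; e = 31.8 − 33 = -1.2
x=10: ŷ = 2.4 + 3.4·10 = 36.4; e = 38.2 − 36.4 = 1.8
SSE = 0.16 + 9 + 14.44 + 4.84 + 16 + 1.44 + 3.24 = 49.12
s = √(49.12/5) = √9.824 ≈ 3.134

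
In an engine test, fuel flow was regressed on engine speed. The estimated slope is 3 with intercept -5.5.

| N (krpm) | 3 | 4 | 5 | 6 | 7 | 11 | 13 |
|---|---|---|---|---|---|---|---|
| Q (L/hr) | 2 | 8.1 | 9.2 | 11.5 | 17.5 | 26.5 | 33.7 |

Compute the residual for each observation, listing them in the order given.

-1.5, 1.6, -0.3, -1, 2, -1, 0.2

N=3: ŷ = -5.5 + 3·3 = 3.5; e = 2 − 3.5 = -1.5
N=4: ŷ = -5.5 + 3·4 = 6.5; e = 8.1 − 6.5 = 1.6
N=5: ŷ = -5.5 + 3·5 = 9.5; e = 9.2 − 9.5 = -0.3
N=6: ŷ = -5.5 + 3·6 = 12.5; e = 11.5 − 12.5 = -1
N=7: ŷ = -5.5 + 3·7 = 15.5; e = 17.5 − 15.5 = 2
N=11: ŷ = -5.5 + 3·11 = 27.5; e = 26.5 − 27.5 = -1
N=13: ŷ = -5.5 + 3·13 = 33.5; e = 33.7 − 33.5 = 0.2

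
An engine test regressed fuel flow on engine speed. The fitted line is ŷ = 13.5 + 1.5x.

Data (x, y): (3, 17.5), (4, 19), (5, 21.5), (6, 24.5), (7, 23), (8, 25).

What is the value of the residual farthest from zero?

e = 2

x=3: ŷ = 13.5 + 1.5·3 = 18; e = 17.5 − 18 = -0.5
x=4: ŷ = 13.5 + 1.5·4 = 19.5; e = 19 − 19.5 = -0.5
x=5: ŷ = 13.5 + 1.5·5 = 21; e = 21.5 − 21 = 0.5
x=6: ŷ = 13.5 + 1.5·6 = 22.5; e = 24.5 − 22.5 = 2
x=7: ŷ = 13.5 + 1.5·7 = 24; e = 23 − 24 = -1
x=8: ŷ = 13.5 + 1.5·8 = 25.5; e = 25 − 25.5 = -0.5
Largest |e| is 2 at x = 6, residual 2.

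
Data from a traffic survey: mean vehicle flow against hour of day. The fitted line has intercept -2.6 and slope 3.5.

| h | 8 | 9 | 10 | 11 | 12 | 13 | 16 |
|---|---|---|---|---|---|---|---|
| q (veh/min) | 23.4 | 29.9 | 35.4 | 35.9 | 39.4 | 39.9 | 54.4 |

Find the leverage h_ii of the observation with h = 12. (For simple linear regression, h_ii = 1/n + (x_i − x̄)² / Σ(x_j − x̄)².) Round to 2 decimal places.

h = 0.15

h̄ = (8 + 9 + 10 + 11 + 12 + 13 + 16)/7 = 11.2857
Σ(h − h̄)² = 10.7959 + 5.22449 + 1.65306 + 0.0816327 + 0.510204 + 2.93878 + 22.2245 = 43.4286
h = 1/7 + (0.714286)²/43.4286 = 0.142857 + 0.0117481 = 0.15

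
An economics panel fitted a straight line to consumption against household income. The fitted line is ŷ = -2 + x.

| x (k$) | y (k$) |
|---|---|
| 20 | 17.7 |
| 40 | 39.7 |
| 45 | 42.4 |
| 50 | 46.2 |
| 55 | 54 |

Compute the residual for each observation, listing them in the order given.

x=20: ŷ = -2 + 20 = 18; e = 17.7 − 18 = -0.3
x=40: ŷ = -2 + 40 = 38; e = 39.7 − 38 = 1.7
x=45: ŷ = -2 + 45 = 43; e = 42.4 − 43 = -0.6
x=50: ŷ = -2 + 50 = 48; e = 46.2 − 48 = -1.8
x=55: ŷ = -2 + 55 = 53; e = 54 − 53 = 1

-0.3, 1.7, -0.6, -1.8, 1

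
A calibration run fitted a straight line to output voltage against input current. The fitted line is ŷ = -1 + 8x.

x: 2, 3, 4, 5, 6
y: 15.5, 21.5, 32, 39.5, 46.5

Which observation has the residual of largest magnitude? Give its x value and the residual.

x = 3, e = -1.5

x=2: ŷ = -1 + 8·2 = 15; e = 15.5 − 15 = 0.5
x=3: ŷ = -1 + 8·3 = 23; e = 21.5 − 23 = -1.5
x=4: ŷ = -1 + 8·4 = 31; e = 32 − 31 = 1
x=5: ŷ = -1 + 8·5 = 39; e = 39.5 − 39 = 0.5
x=6: ŷ = -1 + 8·6 = 47; e = 46.5 − 47 = -0.5
Largest |e| is 1.5 at x = 3, residual -1.5.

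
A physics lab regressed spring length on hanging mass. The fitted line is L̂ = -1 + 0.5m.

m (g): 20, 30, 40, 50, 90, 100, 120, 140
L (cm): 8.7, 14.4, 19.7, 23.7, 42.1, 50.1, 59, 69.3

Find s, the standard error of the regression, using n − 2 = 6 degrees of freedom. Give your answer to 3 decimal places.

m=20: L̂ = -1 + 0.5·20 = 9; e = 8.7 − 9 = -0.3
m=30: L̂ = -1 + 0.5·30 = 14; e = 14.4 − 14 = 0.4
m=40: L̂ = -1 + 0.5·40 = 19; e = 19.7 − 19 = 0.7
m=50: L̂ = -1 + 0.5·50 = 24; e = 23.7 − 24 = -0.3
m=90: L̂ = -1 + 0.5·90 = 44; e = 42.1 − 44 = -1.9
m=100: L̂ = -1 + 0.5·100 = 49; e = 50.1 − 49 = 1.1
m=120: L̂ = -1 + 0.5·120 = 59; e = 59 − 59 = 0
m=140: L̂ = -1 + 0.5·140 = 69; e = 69.3 − 69 = 0.3
SSE = 0.09 + 0.16 + 0.49 + 0.09 + 3.61 + 1.21 + 0 + 0.09 = 5.74
s = √(5.74/6) = √0.956667 ≈ 0.978

s = 0.978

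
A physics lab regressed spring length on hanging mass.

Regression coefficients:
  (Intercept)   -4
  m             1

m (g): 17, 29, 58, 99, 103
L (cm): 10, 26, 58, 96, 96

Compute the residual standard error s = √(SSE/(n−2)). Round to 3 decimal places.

m=17: L̂ = -4 + 17 = 13; e = 10 − 13 = -3
m=29: L̂ = -4 + 29 = 25; e = 26 − 25 = 1
m=58: L̂ = -4 + 58 = 54; e = 58 − 54 = 4
m=99: L̂ = -4 + 99 = 95; e = 96 − 95 = 1
m=103: L̂ = -4 + 103 = 99; e = 96 − 99 = -3
SSE = 9 + 1 + 16 + 1 + 9 = 36
s = √(36/3) = √12 ≈ 3.464

s = 3.464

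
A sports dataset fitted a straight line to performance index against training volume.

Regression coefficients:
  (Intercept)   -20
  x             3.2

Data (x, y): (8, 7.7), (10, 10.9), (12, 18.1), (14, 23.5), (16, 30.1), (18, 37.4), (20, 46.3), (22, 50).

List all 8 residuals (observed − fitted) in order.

2.1, -1.1, -0.3, -1.3, -1.1, -0.2, 2.3, -0.4

x=8: ŷ = -20 + 3.2·8 = 5.6; e = 7.7 − 5.6 = 2.1
x=10: ŷ = -20 + 3.2·10 = 12; e = 10.9 − 12 = -1.1
x=12: ŷ = -20 + 3.2·12 = 18.4; e = 18.1 − 18.4 = -0.3
x=14: ŷ = -20 + 3.2·14 = 24.8; e = 23.5 − 24.8 = -1.3
x=16: ŷ = -20 + 3.2·16 = 31.2; e = 30.1 − 31.2 = -1.1
x=18: ŷ = -20 + 3.2·18 = 37.6; e = 37.4 − 37.6 = -0.2
x=20: ŷ = -20 + 3.2·20 = 44; e = 46.3 − 44 = 2.3
x=22: ŷ = -20 + 3.2·22 = 50.4; e = 50 − 50.4 = -0.4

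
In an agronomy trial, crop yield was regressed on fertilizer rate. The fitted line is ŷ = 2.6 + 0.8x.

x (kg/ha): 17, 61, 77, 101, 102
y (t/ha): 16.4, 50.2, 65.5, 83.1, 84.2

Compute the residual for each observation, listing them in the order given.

0.2, -1.2, 1.3, -0.3, 0

x=17: ŷ = 2.6 + 0.8·17 = 16.2; r = 16.4 − 16.2 = 0.2
x=61: ŷ = 2.6 + 0.8·61 = 51.4; r = 50.2 − 51.4 = -1.2
x=77: ŷ = 2.6 + 0.8·77 = 64.2; r = 65.5 − 64.2 = 1.3
x=101: ŷ = 2.6 + 0.8·101 = 83.4; r = 83.1 − 83.4 = -0.3
x=102: ŷ = 2.6 + 0.8·102 = 84.2; r = 84.2 − 84.2 = 0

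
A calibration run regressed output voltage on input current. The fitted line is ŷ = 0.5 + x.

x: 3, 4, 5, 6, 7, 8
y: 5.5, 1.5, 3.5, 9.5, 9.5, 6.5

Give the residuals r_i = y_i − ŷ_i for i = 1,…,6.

x=3: ŷ = 0.5 + 3 = 3.5; r = 5.5 − 3.5 = 2
x=4: ŷ = 0.5 + 4 = 4.5; r = 1.5 − 4.5 = -3
x=5: ŷ = 0.5 + 5 = 5.5; r = 3.5 − 5.5 = -2
x=6: ŷ = 0.5 + 6 = 6.5; r = 9.5 − 6.5 = 3
x=7: ŷ = 0.5 + 7 = 7.5; r = 9.5 − 7.5 = 2
x=8: ŷ = 0.5 + 8 = 8.5; r = 6.5 − 8.5 = -2

2, -3, -2, 3, 2, -2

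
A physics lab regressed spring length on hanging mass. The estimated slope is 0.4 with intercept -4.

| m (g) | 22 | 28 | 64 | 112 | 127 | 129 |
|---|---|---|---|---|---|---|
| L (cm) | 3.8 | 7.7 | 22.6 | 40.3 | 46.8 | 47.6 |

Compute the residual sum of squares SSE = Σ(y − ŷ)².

SSE = 2.5

m=22: L̂ = -4 + 0.4·22 = 4.8; e = 3.8 − 4.8 = -1
m=28: L̂ = -4 + 0.4·28 = 7.2; e = 7.7 − 7.2 = 0.5
m=64: L̂ = -4 + 0.4·64 = 21.6; e = 22.6 − 21.6 = 1
m=112: L̂ = -4 + 0.4·112 = 40.8; e = 40.3 − 40.8 = -0.5
m=127: L̂ = -4 + 0.4·127 = 46.8; e = 46.8 − 46.8 = 0
m=129: L̂ = -4 + 0.4·129 = 47.6; e = 47.6 − 47.6 = 0
SSE = 1 + 0.25 + 1 + 0.25 + 0 + 0 = 2.5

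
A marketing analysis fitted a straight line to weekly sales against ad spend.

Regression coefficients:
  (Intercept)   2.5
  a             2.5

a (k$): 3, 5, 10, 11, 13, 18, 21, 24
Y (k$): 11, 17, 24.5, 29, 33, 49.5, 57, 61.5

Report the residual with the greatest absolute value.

a=3: Ŷ = 2.5 + 2.5·3 = 10; r = 11 − 10 = 1
a=5: Ŷ = 2.5 + 2.5·5 = 15; r = 17 − 15 = 2
a=10: Ŷ = 2.5 + 2.5·10 = 27.5; r = 24.5 − 27.5 = -3
a=11: Ŷ = 2.5 + 2.5·11 = 30; r = 29 − 30 = -1
a=13: Ŷ = 2.5 + 2.5·13 = 35; r = 33 − 35 = -2
a=18: Ŷ = 2.5 + 2.5·18 = 47.5; r = 49.5 − 47.5 = 2
a=21: Ŷ = 2.5 + 2.5·21 = 55; r = 57 − 55 = 2
a=24: Ŷ = 2.5 + 2.5·24 = 62.5; r = 61.5 − 62.5 = -1
Largest |r| is 3 at a = 10, residual -3.

r = -3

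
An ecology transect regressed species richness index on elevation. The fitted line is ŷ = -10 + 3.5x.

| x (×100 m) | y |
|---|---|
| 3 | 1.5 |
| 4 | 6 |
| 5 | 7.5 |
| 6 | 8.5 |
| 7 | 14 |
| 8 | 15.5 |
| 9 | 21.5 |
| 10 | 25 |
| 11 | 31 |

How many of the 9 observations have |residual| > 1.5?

x=3: ŷ = -10 + 3.5·3 = 0.5; e = 1.5 − 0.5 = 1
x=4: ŷ = -10 + 3.5·4 = 4; e = 6 − 4 = 2
x=5: ŷ = -10 + 3.5·5 = 7.5; e = 7.5 − 7.5 = 0
x=6: ŷ = -10 + 3.5·6 = 11; e = 8.5 − 11 = -2.5
x=7: ŷ = -10 + 3.5·7 = 14.5; e = 14 − 14.5 = -0.5
x=8: ŷ = -10 + 3.5·8 = 18; e = 15.5 − 18 = -2.5
x=9: ŷ = -10 + 3.5·9 = 21.5; e = 21.5 − 21.5 = 0
x=10: ŷ = -10 + 3.5·10 = 25; e = 25 − 25 = 0
x=11: ŷ = -10 + 3.5·11 = 28.5; e = 31 − 28.5 = 2.5
|e| > 1.5: x=4 (|e|=2), x=6 (|e|=2.5), x=8 (|e|=2.5), x=11 (|e|=2.5) → 4

4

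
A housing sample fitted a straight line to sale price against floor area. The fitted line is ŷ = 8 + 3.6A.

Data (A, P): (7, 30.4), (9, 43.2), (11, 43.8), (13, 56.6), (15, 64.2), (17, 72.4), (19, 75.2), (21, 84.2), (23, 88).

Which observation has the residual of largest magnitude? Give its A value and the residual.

A=7: ŷ = 8 + 3.6·7 = 33.2; r = 30.4 − 33.2 = -2.8
A=9: ŷ = 8 + 3.6·9 = 40.4; r = 43.2 − 40.4 = 2.8
A=11: ŷ = 8 + 3.6·11 = 47.6; r = 43.8 − 47.6 = -3.8
A=13: ŷ = 8 + 3.6·13 = 54.8; r = 56.6 − 54.8 = 1.8
A=15: ŷ = 8 + 3.6·15 = 62; r = 64.2 − 62 = 2.2
A=17: ŷ = 8 + 3.6·17 = 69.2; r = 72.4 − 69.2 = 3.2
A=19: ŷ = 8 + 3.6·19 = 76.4; r = 75.2 − 76.4 = -1.2
A=21: ŷ = 8 + 3.6·21 = 83.6; r = 84.2 − 83.6 = 0.6
A=23: ŷ = 8 + 3.6·23 = 90.8; r = 88 − 90.8 = -2.8
Largest |r| is 3.8 at A = 11, residual -3.8.

A = 11, r = -3.8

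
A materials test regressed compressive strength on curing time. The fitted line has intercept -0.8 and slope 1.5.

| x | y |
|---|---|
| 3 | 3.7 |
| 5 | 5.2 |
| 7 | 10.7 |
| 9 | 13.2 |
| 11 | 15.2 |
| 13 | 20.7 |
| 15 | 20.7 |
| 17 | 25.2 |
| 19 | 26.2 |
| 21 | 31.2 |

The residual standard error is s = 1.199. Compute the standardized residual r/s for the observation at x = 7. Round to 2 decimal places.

0.83

ŷ = -0.8 + 1.5·7 = 9.7
r = 10.7 − 9.7 = 1
r/s = 1 / 1.199 = 0.83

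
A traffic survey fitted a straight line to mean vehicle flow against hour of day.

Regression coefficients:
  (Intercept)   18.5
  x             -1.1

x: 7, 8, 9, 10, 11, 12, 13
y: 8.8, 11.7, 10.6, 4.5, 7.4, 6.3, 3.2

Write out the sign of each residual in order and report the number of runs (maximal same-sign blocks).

5 runs

x=7: ŷ = 18.5 − 1.1·7 = 10.8; e = 8.8 − 10.8 = -2
x=8: ŷ = 18.5 − 1.1·8 = 9.7; e = 11.7 − 9.7 = 2
x=9: ŷ = 18.5 − 1.1·9 = 8.6; e = 10.6 − 8.6 = 2
x=10: ŷ = 18.5 − 1.1·10 = 7.5; e = 4.5 − 7.5 = -3
x=11: ŷ = 18.5 − 1.1·11 = 6.4; e = 7.4 − 6.4 = 1
x=12: ŷ = 18.5 − 1.1·12 = 5.3; e = 6.3 − 5.3 = 1
x=13: ŷ = 18.5 − 1.1·13 = 4.2; e = 3.2 − 4.2 = -1
Signs: − + + − + + −
Runs: −×1, +×2, −×1, +×2, −×1 → 5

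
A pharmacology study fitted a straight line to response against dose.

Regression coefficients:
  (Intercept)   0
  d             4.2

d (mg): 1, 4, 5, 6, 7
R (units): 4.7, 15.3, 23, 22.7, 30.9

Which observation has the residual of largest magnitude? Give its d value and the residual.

d = 6, e = -2.5

d=1: R̂ = 4.2·1 = 4.2; e = 4.7 − 4.2 = 0.5
d=4: R̂ = 4.2·4 = 16.8; e = 15.3 − 16.8 = -1.5
d=5: R̂ = 4.2·5 = 21; e = 23 − 21 = 2
d=6: R̂ = 4.2·6 = 25.2; e = 22.7 − 25.2 = -2.5
d=7: R̂ = 4.2·7 = 29.4; e = 30.9 − 29.4 = 1.5
Largest |e| is 2.5 at d = 6, residual -2.5.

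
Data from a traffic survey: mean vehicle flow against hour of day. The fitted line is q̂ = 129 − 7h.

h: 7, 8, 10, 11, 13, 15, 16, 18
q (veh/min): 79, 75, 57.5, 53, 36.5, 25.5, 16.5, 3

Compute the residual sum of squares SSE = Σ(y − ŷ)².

h=7: q̂ = 129 − 7·7 = 80; e = 79 − 80 = -1
h=8: q̂ = 129 − 7·8 = 73; e = 75 − 73 = 2
h=10: q̂ = 129 − 7·10 = 59; e = 57.5 − 59 = -1.5
h=11: q̂ = 129 − 7·11 = 52; e = 53 − 52 = 1
h=13: q̂ = 129 − 7·13 = 38; e = 36.5 − 38 = -1.5
h=15: q̂ = 129 − 7·15 = 24; e = 25.5 − 24 = 1.5
h=16: q̂ = 129 − 7·16 = 17; e = 16.5 − 17 = -0.5
h=18: q̂ = 129 − 7·18 = 3; e = 3 − 3 = 0
SSE = 1 + 4 + 2.25 + 1 + 2.25 + 2.25 + 0.25 + 0 = 13

SSE = 13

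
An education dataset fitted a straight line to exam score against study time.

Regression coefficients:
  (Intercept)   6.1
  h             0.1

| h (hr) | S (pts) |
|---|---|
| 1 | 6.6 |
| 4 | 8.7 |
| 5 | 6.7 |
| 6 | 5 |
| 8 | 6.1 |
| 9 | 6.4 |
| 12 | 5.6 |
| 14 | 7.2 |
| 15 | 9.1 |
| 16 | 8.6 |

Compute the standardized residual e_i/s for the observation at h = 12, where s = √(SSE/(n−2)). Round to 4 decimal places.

-1.2440

h=1: ŷ = 6.1 + 0.1·1 = 6.2; e = 6.6 − 6.2 = 0.4
h=4: ŷ = 6.1 + 0.1·4 = 6.5; e = 8.7 − 6.5 = 2.2
h=5: ŷ = 6.1 + 0.1·5 = 6.6; e = 6.7 − 6.6 = 0.1
h=6: ŷ = 6.1 + 0.1·6 = 6.7; e = 5 − 6.7 = -1.7
h=8: ŷ = 6.1 + 0.1·8 = 6.9; e = 6.1 − 6.9 = -0.8
h=9: ŷ = 6.1 + 0.1·9 = 7; e = 6.4 − 7 = -0.6
h=12: ŷ = 6.1 + 0.1·12 = 7.3; e = 5.6 − 7.3 = -1.7
h=14: ŷ = 6.1 + 0.1·14 = 7.5; e = 7.2 − 7.5 = -0.3
h=15: ŷ = 6.1 + 0.1·15 = 7.6; e = 9.1 − 7.6 = 1.5
h=16: ŷ = 6.1 + 0.1·16 = 7.7; e = 8.6 − 7.7 = 0.9
SSE = 0.16 + 4.84 + 0.01 + 2.89 + 0.64 + 0.36 + 2.89 + 0.09 + 2.25 + 0.81 = 14.94
s = √(14.94/8) = 1.36657
e/s = -1.7 / 1.36657 = -1.2440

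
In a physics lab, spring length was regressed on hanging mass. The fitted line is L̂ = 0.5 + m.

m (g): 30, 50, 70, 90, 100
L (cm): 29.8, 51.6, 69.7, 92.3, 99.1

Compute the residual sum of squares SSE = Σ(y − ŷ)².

m=30: L̂ = 0.5 + 30 = 30.5; e = 29.8 − 30.5 = -0.7
m=50: L̂ = 0.5 + 50 = 50.5; e = 51.6 − 50.5 = 1.1
m=70: L̂ = 0.5 + 70 = 70.5; e = 69.7 − 70.5 = -0.8
m=90: L̂ = 0.5 + 90 = 90.5; e = 92.3 − 90.5 = 1.8
m=100: L̂ = 0.5 + 100 = 100.5; e = 99.1 − 100.5 = -1.4
SSE = 0.49 + 1.21 + 0.64 + 3.24 + 1.96 = 7.54

SSE = 7.54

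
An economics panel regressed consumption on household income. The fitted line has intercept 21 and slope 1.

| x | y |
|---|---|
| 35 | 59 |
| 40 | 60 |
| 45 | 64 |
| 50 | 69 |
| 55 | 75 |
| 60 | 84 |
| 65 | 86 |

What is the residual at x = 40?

ŷ = 21 + 40 = 61
e = 60 − 61 = -1

e = -1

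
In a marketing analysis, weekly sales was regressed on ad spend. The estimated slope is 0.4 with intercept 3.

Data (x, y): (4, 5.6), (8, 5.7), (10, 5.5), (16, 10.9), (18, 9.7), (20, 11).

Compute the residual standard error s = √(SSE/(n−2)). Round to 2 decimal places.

s = 1.22

x=4: ŷ = 3 + 0.4·4 = 4.6; e = 5.6 − 4.6 = 1
x=8: ŷ = 3 + 0.4·8 = 6.2; e = 5.7 − 6.2 = -0.5
x=10: ŷ = 3 + 0.4·10 = 7; e = 5.5 − 7 = -1.5
x=16: ŷ = 3 + 0.4·16 = 9.4; e = 10.9 − 9.4 = 1.5
x=18: ŷ = 3 + 0.4·18 = 10.2; e = 9.7 − 10.2 = -0.5
x=20: ŷ = 3 + 0.4·20 = 11; e = 11 − 11 = 0
SSE = 1 + 0.25 + 2.25 + 2.25 + 0.25 + 0 = 6
s = √(6/4) = √1.5 ≈ 1.22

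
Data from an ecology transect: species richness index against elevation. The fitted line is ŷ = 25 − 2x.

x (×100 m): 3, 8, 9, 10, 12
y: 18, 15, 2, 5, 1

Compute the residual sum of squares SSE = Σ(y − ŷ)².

SSE = 62

x=3: ŷ = 25 − 2·3 = 19; r = 18 − 19 = -1
x=8: ŷ = 25 − 2·8 = 9; r = 15 − 9 = 6
x=9: ŷ = 25 − 2·9 = 7; r = 2 − 7 = -5
x=10: ŷ = 25 − 2·10 = 5; r = 5 − 5 = 0
x=12: ŷ = 25 − 2·12 = 1; r = 1 − 1 = 0
SSE = 1 + 36 + 25 + 0 + 0 = 62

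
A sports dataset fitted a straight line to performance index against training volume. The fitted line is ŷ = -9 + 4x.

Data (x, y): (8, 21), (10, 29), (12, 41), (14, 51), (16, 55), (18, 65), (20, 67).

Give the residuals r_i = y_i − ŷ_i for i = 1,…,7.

-2, -2, 2, 4, 0, 2, -4

x=8: ŷ = -9 + 4·8 = 23; r = 21 − 23 = -2
x=10: ŷ = -9 + 4·10 = 31; r = 29 − 31 = -2
x=12: ŷ = -9 + 4·12 = 39; r = 41 − 39 = 2
x=14: ŷ = -9 + 4·14 = 47; r = 51 − 47 = 4
x=16: ŷ = -9 + 4·16 = 55; r = 55 − 55 = 0
x=18: ŷ = -9 + 4·18 = 63; r = 65 − 63 = 2
x=20: ŷ = -9 + 4·20 = 71; r = 67 − 71 = -4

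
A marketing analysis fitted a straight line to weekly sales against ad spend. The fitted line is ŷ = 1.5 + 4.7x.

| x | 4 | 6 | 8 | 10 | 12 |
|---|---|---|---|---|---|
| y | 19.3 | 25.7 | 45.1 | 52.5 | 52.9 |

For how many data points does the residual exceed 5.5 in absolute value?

1

x=4: ŷ = 1.5 + 4.7·4 = 20.3; e = 19.3 − 20.3 = -1
x=6: ŷ = 1.5 + 4.7·6 = 29.7; e = 25.7 − 29.7 = -4
x=8: ŷ = 1.5 + 4.7·8 = 39.1; e = 45.1 − 39.1 = 6
x=10: ŷ = 1.5 + 4.7·10 = 48.5; e = 52.5 − 48.5 = 4
x=12: ŷ = 1.5 + 4.7·12 = 57.9; e = 52.9 − 57.9 = -5
|e| > 5.5: x=8 (|e|=6) → 1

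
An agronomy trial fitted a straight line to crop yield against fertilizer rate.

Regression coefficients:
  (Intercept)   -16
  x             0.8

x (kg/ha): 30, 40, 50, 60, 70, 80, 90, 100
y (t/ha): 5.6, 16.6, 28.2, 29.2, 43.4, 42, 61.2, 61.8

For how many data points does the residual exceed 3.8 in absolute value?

x=30: ŷ = -16 + 0.8·30 = 8; e = 5.6 − 8 = -2.4
x=40: ŷ = -16 + 0.8·40 = 16; e = 16.6 − 16 = 0.6
x=50: ŷ = -16 + 0.8·50 = 24; e = 28.2 − 24 = 4.2
x=60: ŷ = -16 + 0.8·60 = 32; e = 29.2 − 32 = -2.8
x=70: ŷ = -16 + 0.8·70 = 40; e = 43.4 − 40 = 3.4
x=80: ŷ = -16 + 0.8·80 = 48; e = 42 − 48 = -6
x=90: ŷ = -16 + 0.8·90 = 56; e = 61.2 − 56 = 5.2
x=100: ŷ = -16 + 0.8·100 = 64; e = 61.8 − 64 = -2.2
|e| > 3.8: x=50 (|e|=4.2), x=80 (|e|=6), x=90 (|e|=5.2) → 3

3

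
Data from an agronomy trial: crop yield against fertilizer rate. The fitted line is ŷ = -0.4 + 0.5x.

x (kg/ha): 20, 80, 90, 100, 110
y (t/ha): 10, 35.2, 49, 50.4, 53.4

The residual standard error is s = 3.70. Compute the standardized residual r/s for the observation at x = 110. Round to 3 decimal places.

ŷ = -0.4 + 0.5·110 = 54.6
r = 53.4 − 54.6 = -1.2
r/s = -1.2 / 3.70 = -0.324

-0.324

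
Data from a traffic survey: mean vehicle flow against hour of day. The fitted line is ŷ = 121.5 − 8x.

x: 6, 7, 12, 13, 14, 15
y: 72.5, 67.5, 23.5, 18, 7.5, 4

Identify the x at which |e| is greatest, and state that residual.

x=6: ŷ = 121.5 − 8·6 = 73.5; e = 72.5 − 73.5 = -1
x=7: ŷ = 121.5 − 8·7 = 65.5; e = 67.5 − 65.5 = 2
x=12: ŷ = 121.5 − 8·12 = 25.5; e = 23.5 − 25.5 = -2
x=13: ŷ = 121.5 − 8·13 = 17.5; e = 18 − 17.5 = 0.5
x=14: ŷ = 121.5 − 8·14 = 9.5; e = 7.5 − 9.5 = -2
x=15: ŷ = 121.5 − 8·15 = 1.5; e = 4 − 1.5 = 2.5
Largest |e| is 2.5 at x = 15, residual 2.5.

x = 15, e = 2.5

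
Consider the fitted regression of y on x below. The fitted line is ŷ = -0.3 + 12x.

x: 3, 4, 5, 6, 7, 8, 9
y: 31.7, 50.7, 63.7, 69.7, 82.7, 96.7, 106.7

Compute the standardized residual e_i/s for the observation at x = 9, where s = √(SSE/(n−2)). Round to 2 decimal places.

-0.32

x=3: ŷ = -0.3 + 12·3 = 35.7; e = 31.7 − 35.7 = -4
x=4: ŷ = -0.3 + 12·4 = 47.7; e = 50.7 − 47.7 = 3
x=5: ŷ = -0.3 + 12·5 = 59.7; e = 63.7 − 59.7 = 4
x=6: ŷ = -0.3 + 12·6 = 71.7; e = 69.7 − 71.7 = -2
x=7: ŷ = -0.3 + 12·7 = 83.7; e = 82.7 − 83.7 = -1
x=8: ŷ = -0.3 + 12·8 = 95.7; e = 96.7 − 95.7 = 1
x=9: ŷ = -0.3 + 12·9 = 107.7; e = 106.7 − 107.7 = -1
SSE = 16 + 9 + 16 + 4 + 1 + 1 + 1 = 48
s = √(48/5) = 3.09839
e/s = -1 / 3.09839 = -0.32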